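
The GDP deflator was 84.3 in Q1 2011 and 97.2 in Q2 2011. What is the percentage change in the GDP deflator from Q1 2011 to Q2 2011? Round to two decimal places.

15.30%

Change = (97.2 − 84.3) / 84.3 × 100
       = 12.9 / 84.3 × 100 = 15.3025%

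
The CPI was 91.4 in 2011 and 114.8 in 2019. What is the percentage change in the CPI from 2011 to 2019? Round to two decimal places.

25.60%

Change = (114.8 − 91.4) / 91.4 × 100
       = 23.4 / 91.4 × 100 = 25.6018%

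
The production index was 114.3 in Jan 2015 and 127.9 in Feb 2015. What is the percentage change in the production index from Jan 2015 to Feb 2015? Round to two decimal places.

11.90%

Change = (127.9 − 114.3) / 114.3 × 100
       = 13.6 / 114.3 × 100 = 11.8985%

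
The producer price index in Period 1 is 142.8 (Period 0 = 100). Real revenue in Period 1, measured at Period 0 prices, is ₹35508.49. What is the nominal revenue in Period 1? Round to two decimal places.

Nominal = Real × (Index/100) = 35508.49 × (142.8/100)
        = 35508.49 × 1.428 = 50706.1237

50706.12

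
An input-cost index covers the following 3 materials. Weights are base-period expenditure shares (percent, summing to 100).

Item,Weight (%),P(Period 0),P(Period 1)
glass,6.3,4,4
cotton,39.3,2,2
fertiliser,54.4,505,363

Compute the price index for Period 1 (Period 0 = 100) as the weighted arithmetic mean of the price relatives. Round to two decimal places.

glass: 6.3 × (4/4) = 6.3 × 1.000000 = 6.3000
cotton: 39.3 × (2/2) = 39.3 × 1.000000 = 39.3000
fertiliser: 54.4 × (363/505) = 54.4 × 0.718812 = 39.1034
Index = Σ wᵢ·(p₁ᵢ/p₀ᵢ) = 6.3000 + 39.3000 + 39.1034 = 84.7034

84.70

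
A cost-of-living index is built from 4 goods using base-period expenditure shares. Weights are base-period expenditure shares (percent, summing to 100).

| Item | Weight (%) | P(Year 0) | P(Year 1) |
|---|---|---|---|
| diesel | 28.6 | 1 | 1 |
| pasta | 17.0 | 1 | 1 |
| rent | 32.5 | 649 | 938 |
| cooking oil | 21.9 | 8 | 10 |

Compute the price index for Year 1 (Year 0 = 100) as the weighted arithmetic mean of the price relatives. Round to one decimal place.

diesel: 28.6 × (1/1) = 28.6 × 1.000000 = 28.6000
pasta: 17.0 × (1/1) = 17.0 × 1.000000 = 17.0000
rent: 32.5 × (938/649) = 32.5 × 1.445300 = 46.9723
cooking oil: 21.9 × (10/8) = 21.9 × 1.250000 = 27.3750
Index = Σ wᵢ·(p₁ᵢ/p₀ᵢ) = 28.6000 + 17.0000 + 46.9723 + 27.3750 = 119.9473

119.9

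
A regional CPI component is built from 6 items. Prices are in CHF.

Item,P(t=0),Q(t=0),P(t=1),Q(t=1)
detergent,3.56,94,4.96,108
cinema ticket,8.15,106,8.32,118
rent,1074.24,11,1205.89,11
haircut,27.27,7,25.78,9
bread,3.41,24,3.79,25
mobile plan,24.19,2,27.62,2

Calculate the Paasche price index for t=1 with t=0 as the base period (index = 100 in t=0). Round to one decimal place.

Paasche price index uses current-period quantities as weights.
ΣP(t=1)·Q(t=1) = 4.96×108 + 8.32×118 + 1205.89×11 + 25.78×9 + 3.79×25 + 27.62×2 = 535.68 + 981.76 + 13264.79 + 232.02 + 94.75 + 55.24 = 15164.24
ΣP(t=0)·Q(t=1) = 3.56×108 + 8.15×118 + 1074.24×11 + 27.27×9 + 3.41×25 + 24.19×2 = 384.48 + 961.7 + 11816.64 + 245.43 + 85.25 + 48.38 = 13541.88
Index = 15164.24 / 13541.88 × 100 = 111.9803

112.0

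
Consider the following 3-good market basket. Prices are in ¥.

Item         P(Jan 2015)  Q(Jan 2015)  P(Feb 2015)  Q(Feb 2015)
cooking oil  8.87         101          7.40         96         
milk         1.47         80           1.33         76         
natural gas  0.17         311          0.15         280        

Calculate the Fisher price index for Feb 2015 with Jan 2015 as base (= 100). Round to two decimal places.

84.44

Laspeyres component (base-period weights):
ΣP(Feb 2015)Q(Jan 2015) = 7.40×101 + 1.33×80 + 0.15×311 = 747.4 + 106.4 + 46.65 = 900.45
ΣP(Jan 2015)Q(Jan 2015) = 8.87×101 + 1.47×80 + 0.17×311 = 895.87 + 117.6 + 52.87 = 1066.34
L = 900.45 / 1066.34 × 100 = 84.4430
Paasche component (current-period weights):
ΣP(Feb 2015)Q(Feb 2015) = 7.40×96 + 1.33×76 + 0.15×280 = 710.4 + 101.08 + 42 = 853.48
ΣP(Jan 2015)Q(Feb 2015) = 8.87×96 + 1.47×76 + 0.17×280 = 851.52 + 111.72 + 47.6 = 1010.84
P = 853.48 / 1010.84 × 100 = 84.4327
Fisher = √(L × P) = √(84.4430 × 84.4327) = 84.4379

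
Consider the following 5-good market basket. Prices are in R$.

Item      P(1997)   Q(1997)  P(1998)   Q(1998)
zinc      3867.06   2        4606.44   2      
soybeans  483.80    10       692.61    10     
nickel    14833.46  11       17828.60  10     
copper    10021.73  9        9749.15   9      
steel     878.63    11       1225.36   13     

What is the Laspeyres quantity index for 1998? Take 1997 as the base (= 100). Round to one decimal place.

Laspeyres quantity index uses base-period prices as weights.
ΣP(1997)·Q(1998) = 3867.06×2 + 483.80×10 + 14833.46×10 + 10021.73×9 + 878.63×13 = 7734.12 + 4838 + 148334.6 + 90195.57 + 11422.19 = 262524.48
ΣP(1997)·Q(1997) = 3867.06×2 + 483.80×10 + 14833.46×11 + 10021.73×9 + 878.63×11 = 7734.12 + 4838 + 163168.06 + 90195.57 + 9664.93 = 275600.68
Index = 262524.48 / 275600.68 × 100 = 95.2554

95.3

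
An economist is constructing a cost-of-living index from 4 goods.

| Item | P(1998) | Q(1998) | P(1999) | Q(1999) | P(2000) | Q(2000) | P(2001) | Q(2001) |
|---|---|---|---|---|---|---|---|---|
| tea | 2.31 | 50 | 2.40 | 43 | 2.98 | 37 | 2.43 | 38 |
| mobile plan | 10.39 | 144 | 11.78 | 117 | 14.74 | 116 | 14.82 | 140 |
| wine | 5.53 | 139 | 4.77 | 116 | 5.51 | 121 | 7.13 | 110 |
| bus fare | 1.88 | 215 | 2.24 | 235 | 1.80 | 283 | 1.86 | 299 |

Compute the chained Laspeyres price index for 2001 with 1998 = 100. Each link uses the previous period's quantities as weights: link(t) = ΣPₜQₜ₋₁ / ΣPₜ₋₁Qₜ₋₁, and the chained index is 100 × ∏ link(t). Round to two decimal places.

Link 1998→1999:
ΣP(1999)Q(1998) = 2.40×50 + 11.78×144 + 4.77×139 + 2.24×215 = 120 + 1696.32 + 663.03 + 481.6 = 2960.95
ΣP(1998)Q(1998) = 2.31×50 + 10.39×144 + 5.53×139 + 1.88×215 = 115.5 + 1496.16 + 768.67 + 404.2 = 2784.53
link = 2960.95/2784.53 = 1.063357
Link 1999→2000:
ΣP(2000)Q(1999) = 2.98×43 + 14.74×117 + 5.51×116 + 1.80×235 = 128.14 + 1724.58 + 639.16 + 423 = 2914.88
ΣP(1999)Q(1999) = 2.40×43 + 11.78×117 + 4.77×116 + 2.24×235 = 103.2 + 1378.26 + 553.32 + 526.4 = 2561.18
link = 2914.88/2561.18 = 1.138100
Link 2000→2001:
ΣP(2001)Q(2000) = 2.43×37 + 14.82×116 + 7.13×121 + 1.86×283 = 89.91 + 1719.12 + 862.73 + 526.38 = 3198.14
ΣP(2000)Q(2000) = 2.98×37 + 14.74×116 + 5.51×121 + 1.80×283 = 110.26 + 1709.84 + 666.71 + 509.4 = 2996.21
link = 3198.14/2996.21 = 1.067395
Chained index = 100 × 1.063357 × 1.138100 × 1.067395 = 129.1769

129.18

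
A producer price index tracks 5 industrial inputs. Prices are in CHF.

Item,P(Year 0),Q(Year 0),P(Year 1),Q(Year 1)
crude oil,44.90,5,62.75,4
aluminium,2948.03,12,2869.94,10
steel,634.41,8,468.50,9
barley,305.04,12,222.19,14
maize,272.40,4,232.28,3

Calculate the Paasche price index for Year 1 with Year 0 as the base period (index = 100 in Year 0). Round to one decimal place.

Paasche price index uses current-period quantities as weights.
ΣP(Year 1)·Q(Year 1) = 62.75×4 + 2869.94×10 + 468.50×9 + 222.19×14 + 232.28×3 = 251 + 28699.4 + 4216.5 + 3110.66 + 696.84 = 36974.4
ΣP(Year 0)·Q(Year 1) = 44.90×4 + 2948.03×10 + 634.41×9 + 305.04×14 + 272.40×3 = 179.6 + 29480.3 + 5709.69 + 4270.56 + 817.2 = 40457.35
Index = 36974.4 / 40457.35 × 100 = 91.3911

91.4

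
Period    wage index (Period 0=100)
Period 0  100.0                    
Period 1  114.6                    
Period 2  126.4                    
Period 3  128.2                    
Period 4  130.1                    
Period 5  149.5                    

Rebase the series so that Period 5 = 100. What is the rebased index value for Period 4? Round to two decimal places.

87.02

Rebased(Period 4) = 130.1 / 149.5 × 100 = 87.0234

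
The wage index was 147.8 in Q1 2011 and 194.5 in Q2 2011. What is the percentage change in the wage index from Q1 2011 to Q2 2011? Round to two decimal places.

31.60%

Change = (194.5 − 147.8) / 147.8 × 100
       = 46.7 / 147.8 × 100 = 31.5968%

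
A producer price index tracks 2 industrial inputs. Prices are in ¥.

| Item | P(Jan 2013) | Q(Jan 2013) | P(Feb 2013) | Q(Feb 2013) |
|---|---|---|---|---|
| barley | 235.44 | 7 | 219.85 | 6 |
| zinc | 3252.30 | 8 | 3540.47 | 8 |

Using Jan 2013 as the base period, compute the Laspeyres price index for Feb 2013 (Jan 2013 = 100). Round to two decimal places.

Laspeyres price index uses base-period quantities as weights.
ΣP(Feb 2013)·Q(Jan 2013) = 219.85×7 + 3540.47×8 = 1538.95 + 28323.76 = 29862.71
ΣP(Jan 2013)·Q(Jan 2013) = 235.44×7 + 3252.30×8 = 1648.08 + 26018.4 = 27666.48
Index = 29862.71 / 27666.48 × 100 = 107.9382

107.94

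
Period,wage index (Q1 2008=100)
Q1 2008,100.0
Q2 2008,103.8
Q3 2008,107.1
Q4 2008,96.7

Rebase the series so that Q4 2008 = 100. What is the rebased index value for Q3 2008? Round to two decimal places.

Rebased(Q3 2008) = 107.1 / 96.7 × 100 = 110.7549

110.75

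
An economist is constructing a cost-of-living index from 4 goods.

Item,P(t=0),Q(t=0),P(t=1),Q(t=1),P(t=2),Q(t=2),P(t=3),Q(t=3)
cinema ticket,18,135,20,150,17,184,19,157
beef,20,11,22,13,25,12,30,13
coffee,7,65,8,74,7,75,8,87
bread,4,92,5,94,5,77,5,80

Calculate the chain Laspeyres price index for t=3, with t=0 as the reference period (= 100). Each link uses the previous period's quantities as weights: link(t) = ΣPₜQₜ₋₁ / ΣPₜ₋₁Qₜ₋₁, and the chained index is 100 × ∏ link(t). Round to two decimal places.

Link t=0→t=1:
ΣP(t=1)Q(t=0) = 20×135 + 22×11 + 8×65 + 5×92 = 2700 + 242 + 520 + 460 = 3922
ΣP(t=0)Q(t=0) = 18×135 + 20×11 + 7×65 + 4×92 = 2430 + 220 + 455 + 368 = 3473
link = 3922/3473 = 1.129283
Link t=1→t=2:
ΣP(t=2)Q(t=1) = 17×150 + 25×13 + 7×74 + 5×94 = 2550 + 325 + 518 + 470 = 3863
ΣP(t=1)Q(t=1) = 20×150 + 22×13 + 8×74 + 5×94 = 3000 + 286 + 592 + 470 = 4348
link = 3863/4348 = 0.888454
Link t=2→t=3:
ΣP(t=3)Q(t=2) = 19×184 + 30×12 + 8×75 + 5×77 = 3496 + 360 + 600 + 385 = 4841
ΣP(t=2)Q(t=2) = 17×184 + 25×12 + 7×75 + 5×77 = 3128 + 300 + 525 + 385 = 4338
link = 4841/4338 = 1.115952
Chained index = 100 × 1.129283 × 0.888454 × 1.115952 = 111.9653

111.97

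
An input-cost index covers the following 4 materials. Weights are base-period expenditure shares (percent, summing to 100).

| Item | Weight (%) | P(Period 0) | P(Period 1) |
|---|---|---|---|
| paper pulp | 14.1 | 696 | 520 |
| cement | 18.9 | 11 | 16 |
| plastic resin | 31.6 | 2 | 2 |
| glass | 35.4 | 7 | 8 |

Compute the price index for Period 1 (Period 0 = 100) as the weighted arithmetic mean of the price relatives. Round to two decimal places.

110.08

paper pulp: 14.1 × (520/696) = 14.1 × 0.747126 = 10.5345
cement: 18.9 × (16/11) = 18.9 × 1.454545 = 27.4909
plastic resin: 31.6 × (2/2) = 31.6 × 1.000000 = 31.6000
glass: 35.4 × (8/7) = 35.4 × 1.142857 = 40.4571
Index = Σ wᵢ·(p₁ᵢ/p₀ᵢ) = 10.5345 + 27.4909 + 31.6000 + 40.4571 = 110.0825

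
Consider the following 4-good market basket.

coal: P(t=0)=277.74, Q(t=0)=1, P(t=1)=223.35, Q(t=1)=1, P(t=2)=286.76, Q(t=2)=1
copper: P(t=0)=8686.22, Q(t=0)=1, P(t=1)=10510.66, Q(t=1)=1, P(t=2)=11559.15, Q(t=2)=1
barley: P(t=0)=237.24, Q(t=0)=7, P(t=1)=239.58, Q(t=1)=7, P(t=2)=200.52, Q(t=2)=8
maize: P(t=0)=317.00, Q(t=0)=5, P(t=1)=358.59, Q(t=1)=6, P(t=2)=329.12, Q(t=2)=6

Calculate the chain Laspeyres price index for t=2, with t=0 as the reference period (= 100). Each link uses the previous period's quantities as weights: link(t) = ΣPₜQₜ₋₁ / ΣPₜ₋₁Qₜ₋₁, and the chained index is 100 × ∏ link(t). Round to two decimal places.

Link t=0→t=1:
ΣP(t=1)Q(t=0) = 223.35×1 + 10510.66×1 + 239.58×7 + 358.59×5 = 223.35 + 10510.66 + 1677.06 + 1792.95 = 14204.02
ΣP(t=0)Q(t=0) = 277.74×1 + 8686.22×1 + 237.24×7 + 317.00×5 = 277.74 + 8686.22 + 1660.68 + 1585 = 12209.64
link = 14204.02/12209.64 = 1.163345
Link t=1→t=2:
ΣP(t=2)Q(t=1) = 286.76×1 + 11559.15×1 + 200.52×7 + 329.12×6 = 286.76 + 11559.15 + 1403.64 + 1974.72 = 15224.27
ΣP(t=1)Q(t=1) = 223.35×1 + 10510.66×1 + 239.58×7 + 358.59×6 = 223.35 + 10510.66 + 1677.06 + 2151.54 = 14562.61
link = 15224.27/14562.61 = 1.045436
Chained index = 100 × 1.163345 × 1.045436 = 121.6202

121.62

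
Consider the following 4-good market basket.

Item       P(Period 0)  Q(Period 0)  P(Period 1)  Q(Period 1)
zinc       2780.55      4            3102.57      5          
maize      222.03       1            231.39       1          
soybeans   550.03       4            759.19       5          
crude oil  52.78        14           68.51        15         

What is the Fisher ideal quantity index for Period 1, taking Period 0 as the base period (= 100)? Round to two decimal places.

123.66

Laspeyres component (base-period weights):
ΣP(Period 0)Q(Period 1) = 2780.55×5 + 222.03×1 + 550.03×5 + 52.78×15 = 13902.75 + 222.03 + 2750.15 + 791.7 = 17666.63
ΣP(Period 0)Q(Period 0) = 2780.55×4 + 222.03×1 + 550.03×4 + 52.78×14 = 11122.2 + 222.03 + 2200.12 + 738.92 = 14283.27
L = 17666.63 / 14283.27 × 100 = 123.6876
Paasche component (current-period weights):
ΣP(Period 1)Q(Period 1) = 3102.57×5 + 231.39×1 + 759.19×5 + 68.51×15 = 15512.85 + 231.39 + 3795.95 + 1027.65 = 20567.84
ΣP(Period 1)Q(Period 0) = 3102.57×4 + 231.39×1 + 759.19×4 + 68.51×14 = 12410.28 + 231.39 + 3036.76 + 959.14 = 16637.57
P = 20567.84 / 16637.57 × 100 = 123.6229
Fisher = √(L × P) = √(123.6876 × 123.6229) = 123.6552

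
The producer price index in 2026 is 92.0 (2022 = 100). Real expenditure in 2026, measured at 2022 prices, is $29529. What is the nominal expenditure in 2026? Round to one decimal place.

27166.7

Nominal = Real × (Index/100) = 29529 × (92.0/100)
        = 29529 × 0.920 = 27166.6800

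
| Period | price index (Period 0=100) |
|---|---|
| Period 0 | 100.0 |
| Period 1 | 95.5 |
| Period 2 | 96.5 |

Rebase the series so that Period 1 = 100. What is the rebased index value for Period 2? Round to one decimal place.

101.0

Rebased(Period 2) = 96.5 / 95.5 × 100 = 101.0471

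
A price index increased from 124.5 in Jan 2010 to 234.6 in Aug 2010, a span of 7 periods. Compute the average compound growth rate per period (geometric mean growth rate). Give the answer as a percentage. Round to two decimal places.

Growth factor = (234.6/124.5)^(1/7) = (1.884337)^(1/7) = 1.094733
Growth rate = 1.094733 − 1 = 0.094733 = 9.4733%

9.47%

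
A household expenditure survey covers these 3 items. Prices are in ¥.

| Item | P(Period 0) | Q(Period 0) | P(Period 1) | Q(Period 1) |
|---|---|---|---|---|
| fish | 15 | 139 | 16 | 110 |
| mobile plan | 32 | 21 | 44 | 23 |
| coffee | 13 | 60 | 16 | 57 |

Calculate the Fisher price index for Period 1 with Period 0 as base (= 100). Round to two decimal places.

Laspeyres component (base-period weights):
ΣP(Period 1)Q(Period 0) = 16×139 + 44×21 + 16×60 = 2224 + 924 + 960 = 4108
ΣP(Period 0)Q(Period 0) = 15×139 + 32×21 + 13×60 = 2085 + 672 + 780 = 3537
L = 4108 / 3537 × 100 = 116.1436
Paasche component (current-period weights):
ΣP(Period 1)Q(Period 1) = 16×110 + 44×23 + 16×57 = 1760 + 1012 + 912 = 3684
ΣP(Period 0)Q(Period 1) = 15×110 + 32×23 + 13×57 = 1650 + 736 + 741 = 3127
P = 3684 / 3127 × 100 = 117.8126
Fisher = √(L × P) = √(116.1436 × 117.8126) = 116.9751

116.98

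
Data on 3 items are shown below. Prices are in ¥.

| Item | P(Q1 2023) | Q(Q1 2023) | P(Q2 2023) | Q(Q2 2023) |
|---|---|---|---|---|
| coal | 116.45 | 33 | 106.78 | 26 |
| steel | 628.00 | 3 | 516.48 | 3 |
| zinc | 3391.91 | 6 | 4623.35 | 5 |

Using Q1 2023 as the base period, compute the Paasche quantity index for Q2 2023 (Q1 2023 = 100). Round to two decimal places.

83.63

Paasche quantity index uses current-period prices as weights.
ΣP(Q2 2023)·Q(Q2 2023) = 106.78×26 + 516.48×3 + 4623.35×5 = 2776.28 + 1549.44 + 23116.75 = 27442.47
ΣP(Q2 2023)·Q(Q1 2023) = 106.78×33 + 516.48×3 + 4623.35×6 = 3523.74 + 1549.44 + 27740.1 = 32813.28
Index = 27442.47 / 32813.28 × 100 = 83.6322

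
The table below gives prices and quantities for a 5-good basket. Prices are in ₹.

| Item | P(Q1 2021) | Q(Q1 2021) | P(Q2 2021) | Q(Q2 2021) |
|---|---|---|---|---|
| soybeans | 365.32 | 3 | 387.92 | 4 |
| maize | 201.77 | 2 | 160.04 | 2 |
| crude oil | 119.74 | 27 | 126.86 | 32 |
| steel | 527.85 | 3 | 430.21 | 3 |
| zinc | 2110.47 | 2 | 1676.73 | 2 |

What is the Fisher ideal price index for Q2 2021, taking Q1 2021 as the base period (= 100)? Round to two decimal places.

91.31

Laspeyres component (base-period weights):
ΣP(Q2 2021)Q(Q1 2021) = 387.92×3 + 160.04×2 + 126.86×27 + 430.21×3 + 1676.73×2 = 1163.76 + 320.08 + 3425.22 + 1290.63 + 3353.46 = 9553.15
ΣP(Q1 2021)Q(Q1 2021) = 365.32×3 + 201.77×2 + 119.74×27 + 527.85×3 + 2110.47×2 = 1095.96 + 403.54 + 3232.98 + 1583.55 + 4220.94 = 10536.97
L = 9553.15 / 10536.97 × 100 = 90.6632
Paasche component (current-period weights):
ΣP(Q2 2021)Q(Q2 2021) = 387.92×4 + 160.04×2 + 126.86×32 + 430.21×3 + 1676.73×2 = 1551.68 + 320.08 + 4059.52 + 1290.63 + 3353.46 = 10575.37
ΣP(Q1 2021)Q(Q2 2021) = 365.32×4 + 201.77×2 + 119.74×32 + 527.85×3 + 2110.47×2 = 1461.28 + 403.54 + 3831.68 + 1583.55 + 4220.94 = 11500.99
P = 10575.37 / 11500.99 × 100 = 91.9518
Fisher = √(L × P) = √(90.6632 × 91.9518) = 91.3052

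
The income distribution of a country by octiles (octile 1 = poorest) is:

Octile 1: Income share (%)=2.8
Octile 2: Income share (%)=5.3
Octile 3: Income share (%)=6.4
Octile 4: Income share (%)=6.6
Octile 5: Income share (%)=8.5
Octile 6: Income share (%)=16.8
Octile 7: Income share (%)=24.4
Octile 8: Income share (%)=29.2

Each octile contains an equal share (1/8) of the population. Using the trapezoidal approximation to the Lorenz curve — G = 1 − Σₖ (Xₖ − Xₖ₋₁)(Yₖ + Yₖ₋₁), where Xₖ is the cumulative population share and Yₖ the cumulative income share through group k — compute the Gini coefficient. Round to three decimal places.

0.392

Cumulative income shares Yₖ: 0.0280, 0.0810, 0.1450, 0.2110, 0.2960, 0.4640, 0.7080, 1.0000
Σ (Xₖ−Xₖ₋₁)(Yₖ+Yₖ₋₁) = (1/8)(0.0280+0.0000) + (1/8)(0.0810+0.0280) + (1/8)(0.1450+0.0810) + (1/8)(0.2110+0.1450) + (1/8)(0.2960+0.2110) + (1/8)(0.4640+0.2960) + (1/8)(0.7080+0.4640) + (1/8)(1.0000+0.7080)
  = 0.0035 + 0.0136 + 0.0282 + 0.0445 + 0.0634 + 0.0950 + 0.1465 + 0.2135 = 0.6082
G = 1 − 0.6082 = 0.3918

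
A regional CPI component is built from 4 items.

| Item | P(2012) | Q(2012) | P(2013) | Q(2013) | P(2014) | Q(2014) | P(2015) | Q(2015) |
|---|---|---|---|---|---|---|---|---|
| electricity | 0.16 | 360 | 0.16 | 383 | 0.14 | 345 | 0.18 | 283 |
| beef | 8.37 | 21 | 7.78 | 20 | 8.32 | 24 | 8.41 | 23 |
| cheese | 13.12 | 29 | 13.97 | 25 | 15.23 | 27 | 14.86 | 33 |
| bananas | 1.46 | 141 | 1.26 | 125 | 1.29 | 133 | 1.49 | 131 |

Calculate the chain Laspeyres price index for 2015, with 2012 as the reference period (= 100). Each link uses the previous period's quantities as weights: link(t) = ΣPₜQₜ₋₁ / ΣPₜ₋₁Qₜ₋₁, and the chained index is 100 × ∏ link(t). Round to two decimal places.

107.31

Link 2012→2013:
ΣP(2013)Q(2012) = 0.16×360 + 7.78×21 + 13.97×29 + 1.26×141 = 57.6 + 163.38 + 405.13 + 177.66 = 803.77
ΣP(2012)Q(2012) = 0.16×360 + 8.37×21 + 13.12×29 + 1.46×141 = 57.6 + 175.77 + 380.48 + 205.86 = 819.71
link = 803.77/819.71 = 0.980554
Link 2013→2014:
ΣP(2014)Q(2013) = 0.14×383 + 8.32×20 + 15.23×25 + 1.29×125 = 53.62 + 166.4 + 380.75 + 161.25 = 762.02
ΣP(2013)Q(2013) = 0.16×383 + 7.78×20 + 13.97×25 + 1.26×125 = 61.28 + 155.6 + 349.25 + 157.5 = 723.63
link = 762.02/723.63 = 1.053052
Link 2014→2015:
ΣP(2015)Q(2014) = 0.18×345 + 8.41×24 + 14.86×27 + 1.49×133 = 62.1 + 201.84 + 401.22 + 198.17 = 863.33
ΣP(2014)Q(2014) = 0.14×345 + 8.32×24 + 15.23×27 + 1.29×133 = 48.3 + 199.68 + 411.21 + 171.57 = 830.76
link = 863.33/830.76 = 1.039205
Chained index = 100 × 0.980554 × 1.053052 × 1.039205 = 107.3057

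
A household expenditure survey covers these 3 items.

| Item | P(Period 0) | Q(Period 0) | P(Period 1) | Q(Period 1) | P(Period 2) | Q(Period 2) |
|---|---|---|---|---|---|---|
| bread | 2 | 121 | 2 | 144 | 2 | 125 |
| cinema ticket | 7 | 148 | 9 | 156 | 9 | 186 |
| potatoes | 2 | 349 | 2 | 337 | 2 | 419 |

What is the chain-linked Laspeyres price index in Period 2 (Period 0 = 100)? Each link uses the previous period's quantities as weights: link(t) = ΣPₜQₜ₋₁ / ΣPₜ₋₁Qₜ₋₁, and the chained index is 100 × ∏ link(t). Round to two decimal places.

114.98

Link Period 0→Period 1:
ΣP(Period 1)Q(Period 0) = 2×121 + 9×148 + 2×349 = 242 + 1332 + 698 = 2272
ΣP(Period 0)Q(Period 0) = 2×121 + 7×148 + 2×349 = 242 + 1036 + 698 = 1976
link = 2272/1976 = 1.149798
Link Period 1→Period 2:
ΣP(Period 2)Q(Period 1) = 2×144 + 9×156 + 2×337 = 288 + 1404 + 674 = 2366
ΣP(Period 1)Q(Period 1) = 2×144 + 9×156 + 2×337 = 288 + 1404 + 674 = 2366
link = 2366/2366 = 1.000000
Chained index = 100 × 1.149798 × 1.000000 = 114.9798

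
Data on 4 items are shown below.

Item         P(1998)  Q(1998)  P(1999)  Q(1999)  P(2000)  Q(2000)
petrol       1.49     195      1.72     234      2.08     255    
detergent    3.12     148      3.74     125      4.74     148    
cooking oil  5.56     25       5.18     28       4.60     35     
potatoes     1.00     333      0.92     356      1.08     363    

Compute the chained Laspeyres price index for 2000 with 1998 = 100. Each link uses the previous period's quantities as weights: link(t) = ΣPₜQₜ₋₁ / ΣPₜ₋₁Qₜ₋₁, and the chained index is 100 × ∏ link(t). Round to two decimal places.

Link 1998→1999:
ΣP(1999)Q(1998) = 1.72×195 + 3.74×148 + 5.18×25 + 0.92×333 = 335.4 + 553.52 + 129.5 + 306.36 = 1324.78
ΣP(1998)Q(1998) = 1.49×195 + 3.12×148 + 5.56×25 + 1.00×333 = 290.55 + 461.76 + 139 + 333 = 1224.31
link = 1324.78/1224.31 = 1.082063
Link 1999→2000:
ΣP(2000)Q(1999) = 2.08×234 + 4.74×125 + 4.60×28 + 1.08×356 = 486.72 + 592.5 + 128.8 + 384.48 = 1592.5
ΣP(1999)Q(1999) = 1.72×234 + 3.74×125 + 5.18×28 + 0.92×356 = 402.48 + 467.5 + 145.04 + 327.52 = 1342.54
link = 1592.5/1342.54 = 1.186184
Chained index = 100 × 1.082063 × 1.186184 = 128.3526

128.35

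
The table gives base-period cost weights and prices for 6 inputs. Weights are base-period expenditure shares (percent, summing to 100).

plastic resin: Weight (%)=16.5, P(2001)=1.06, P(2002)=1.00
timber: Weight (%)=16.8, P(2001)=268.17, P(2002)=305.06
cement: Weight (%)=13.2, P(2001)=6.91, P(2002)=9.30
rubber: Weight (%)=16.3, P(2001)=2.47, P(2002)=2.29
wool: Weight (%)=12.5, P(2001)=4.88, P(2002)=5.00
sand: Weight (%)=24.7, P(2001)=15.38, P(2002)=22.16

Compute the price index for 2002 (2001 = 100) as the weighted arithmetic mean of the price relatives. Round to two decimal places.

115.95

plastic resin: 16.5 × (1.00/1.06) = 16.5 × 0.943396 = 15.5660
timber: 16.8 × (305.06/268.17) = 16.8 × 1.137562 = 19.1110
cement: 13.2 × (9.30/6.91) = 13.2 × 1.345876 = 17.7656
rubber: 16.3 × (2.29/2.47) = 16.3 × 0.927126 = 15.1121
wool: 12.5 × (5.00/4.88) = 12.5 × 1.024590 = 12.8074
sand: 24.7 × (22.16/15.38) = 24.7 × 1.440832 = 35.5886
Index = Σ wᵢ·(p₁ᵢ/p₀ᵢ) = 15.5660 + 19.1110 + 17.7656 + 15.1121 + 12.8074 + 35.5886 = 115.9507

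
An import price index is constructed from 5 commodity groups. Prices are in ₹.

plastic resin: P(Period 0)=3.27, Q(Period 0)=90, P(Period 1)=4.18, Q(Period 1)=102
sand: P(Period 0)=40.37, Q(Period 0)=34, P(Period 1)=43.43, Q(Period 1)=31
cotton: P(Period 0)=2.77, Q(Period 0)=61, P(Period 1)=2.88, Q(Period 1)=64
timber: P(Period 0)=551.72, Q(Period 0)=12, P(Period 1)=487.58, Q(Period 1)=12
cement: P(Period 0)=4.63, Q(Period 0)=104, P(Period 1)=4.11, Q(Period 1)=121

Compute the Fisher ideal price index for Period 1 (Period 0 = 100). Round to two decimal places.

92.90

Laspeyres component (base-period weights):
ΣP(Period 1)Q(Period 0) = 4.18×90 + 43.43×34 + 2.88×61 + 487.58×12 + 4.11×104 = 376.2 + 1476.62 + 175.68 + 5850.96 + 427.44 = 8306.9
ΣP(Period 0)Q(Period 0) = 3.27×90 + 40.37×34 + 2.77×61 + 551.72×12 + 4.63×104 = 294.3 + 1372.58 + 168.97 + 6620.64 + 481.52 = 8938.01
L = 8306.9 / 8938.01 × 100 = 92.9390
Paasche component (current-period weights):
ΣP(Period 1)Q(Period 1) = 4.18×102 + 43.43×31 + 2.88×64 + 487.58×12 + 4.11×121 = 426.36 + 1346.33 + 184.32 + 5850.96 + 497.31 = 8305.28
ΣP(Period 0)Q(Period 1) = 3.27×102 + 40.37×31 + 2.77×64 + 551.72×12 + 4.63×121 = 333.54 + 1251.47 + 177.28 + 6620.64 + 560.23 = 8943.16
P = 8305.28 / 8943.16 × 100 = 92.8674
Fisher = √(L × P) = √(92.9390 × 92.8674) = 92.9032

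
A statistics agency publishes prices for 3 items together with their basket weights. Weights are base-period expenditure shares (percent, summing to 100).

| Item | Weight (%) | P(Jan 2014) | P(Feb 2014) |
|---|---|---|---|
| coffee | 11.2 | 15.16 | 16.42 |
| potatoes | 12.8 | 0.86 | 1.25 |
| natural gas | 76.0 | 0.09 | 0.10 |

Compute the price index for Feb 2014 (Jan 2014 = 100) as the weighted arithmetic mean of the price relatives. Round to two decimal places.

coffee: 11.2 × (16.42/15.16) = 11.2 × 1.083113 = 12.1309
potatoes: 12.8 × (1.25/0.86) = 12.8 × 1.453488 = 18.6047
natural gas: 76.0 × (0.10/0.09) = 76.0 × 1.111111 = 84.4444
Index = Σ wᵢ·(p₁ᵢ/p₀ᵢ) = 12.1309 + 18.6047 + 84.4444 = 115.1800

115.18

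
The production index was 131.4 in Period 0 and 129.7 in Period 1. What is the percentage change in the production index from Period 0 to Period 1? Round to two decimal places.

Change = (129.7 − 131.4) / 131.4 × 100
       = -1.7 / 131.4 × 100 = -1.2938%

-1.29%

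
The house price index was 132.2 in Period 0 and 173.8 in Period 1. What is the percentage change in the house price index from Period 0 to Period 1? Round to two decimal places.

Change = (173.8 − 132.2) / 132.2 × 100
       = 41.6 / 132.2 × 100 = 31.4675%

31.47%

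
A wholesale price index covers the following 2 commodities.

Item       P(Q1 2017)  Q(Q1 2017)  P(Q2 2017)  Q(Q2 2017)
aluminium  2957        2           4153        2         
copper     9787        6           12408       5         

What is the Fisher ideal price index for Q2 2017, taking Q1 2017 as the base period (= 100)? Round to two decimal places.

128.14

Laspeyres component (base-period weights):
ΣP(Q2 2017)Q(Q1 2017) = 4153×2 + 12408×6 = 8306 + 74448 = 82754
ΣP(Q1 2017)Q(Q1 2017) = 2957×2 + 9787×6 = 5914 + 58722 = 64636
L = 82754 / 64636 × 100 = 128.0308
Paasche component (current-period weights):
ΣP(Q2 2017)Q(Q2 2017) = 4153×2 + 12408×5 = 8306 + 62040 = 70346
ΣP(Q1 2017)Q(Q2 2017) = 2957×2 + 9787×5 = 5914 + 48935 = 54849
P = 70346 / 54849 × 100 = 128.2539
Fisher = √(L × P) = √(128.0308 × 128.2539) = 128.1423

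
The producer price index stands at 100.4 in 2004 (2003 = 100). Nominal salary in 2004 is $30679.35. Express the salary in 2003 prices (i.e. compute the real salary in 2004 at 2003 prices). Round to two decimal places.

Real = Nominal ÷ (Index/100) = 30679.35 ÷ (100.4/100)
     = 30679.35 ÷ 1.004 = 30557.1215

30557.12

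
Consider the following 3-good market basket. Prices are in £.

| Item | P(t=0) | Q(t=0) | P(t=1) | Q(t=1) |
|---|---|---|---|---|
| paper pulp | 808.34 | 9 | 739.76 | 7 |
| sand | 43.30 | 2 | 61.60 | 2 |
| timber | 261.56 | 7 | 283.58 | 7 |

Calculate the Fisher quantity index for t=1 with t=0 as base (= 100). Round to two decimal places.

82.77

Laspeyres component (base-period weights):
ΣP(t=0)Q(t=1) = 808.34×7 + 43.30×2 + 261.56×7 = 5658.38 + 86.6 + 1830.92 = 7575.9
ΣP(t=0)Q(t=0) = 808.34×9 + 43.30×2 + 261.56×7 = 7275.06 + 86.6 + 1830.92 = 9192.58
L = 7575.9 / 9192.58 × 100 = 82.4132
Paasche component (current-period weights):
ΣP(t=1)Q(t=1) = 739.76×7 + 61.60×2 + 283.58×7 = 5178.32 + 123.2 + 1985.06 = 7286.58
ΣP(t=1)Q(t=0) = 739.76×9 + 61.60×2 + 283.58×7 = 6657.84 + 123.2 + 1985.06 = 8766.1
P = 7286.58 / 8766.1 × 100 = 83.1223
Fisher = √(L × P) = √(82.4132 × 83.1223) = 82.7670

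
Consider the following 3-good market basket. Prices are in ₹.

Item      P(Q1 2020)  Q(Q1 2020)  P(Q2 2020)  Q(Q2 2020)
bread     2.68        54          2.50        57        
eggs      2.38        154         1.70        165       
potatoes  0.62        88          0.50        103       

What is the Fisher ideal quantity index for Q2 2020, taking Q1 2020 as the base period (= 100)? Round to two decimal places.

107.67

Laspeyres component (base-period weights):
ΣP(Q1 2020)Q(Q2 2020) = 2.68×57 + 2.38×165 + 0.62×103 = 152.76 + 392.7 + 63.86 = 609.32
ΣP(Q1 2020)Q(Q1 2020) = 2.68×54 + 2.38×154 + 0.62×88 = 144.72 + 366.52 + 54.56 = 565.8
L = 609.32 / 565.8 × 100 = 107.6918
Paasche component (current-period weights):
ΣP(Q2 2020)Q(Q2 2020) = 2.50×57 + 1.70×165 + 0.50×103 = 142.5 + 280.5 + 51.5 = 474.5
ΣP(Q2 2020)Q(Q1 2020) = 2.50×54 + 1.70×154 + 0.50×88 = 135 + 261.8 + 44 = 440.8
P = 474.5 / 440.8 × 100 = 107.6452
Fisher = √(L × P) = √(107.6918 × 107.6452) = 107.6685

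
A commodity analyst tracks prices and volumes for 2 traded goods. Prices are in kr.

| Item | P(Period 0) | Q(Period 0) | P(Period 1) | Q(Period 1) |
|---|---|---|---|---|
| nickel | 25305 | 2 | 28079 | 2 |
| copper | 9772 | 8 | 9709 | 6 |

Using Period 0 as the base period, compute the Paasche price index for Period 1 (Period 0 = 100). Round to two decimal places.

Paasche price index uses current-period quantities as weights.
ΣP(Period 1)·Q(Period 1) = 28079×2 + 9709×6 = 56158 + 58254 = 114412
ΣP(Period 0)·Q(Period 1) = 25305×2 + 9772×6 = 50610 + 58632 = 109242
Index = 114412 / 109242 × 100 = 104.7326

104.73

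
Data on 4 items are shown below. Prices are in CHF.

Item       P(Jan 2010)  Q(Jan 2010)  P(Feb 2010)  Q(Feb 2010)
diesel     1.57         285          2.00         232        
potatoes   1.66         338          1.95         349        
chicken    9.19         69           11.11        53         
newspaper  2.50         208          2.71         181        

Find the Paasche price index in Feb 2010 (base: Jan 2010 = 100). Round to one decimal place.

Paasche price index uses current-period quantities as weights.
ΣP(Feb 2010)·Q(Feb 2010) = 2.00×232 + 1.95×349 + 11.11×53 + 2.71×181 = 464 + 680.55 + 588.83 + 490.51 = 2223.89
ΣP(Jan 2010)·Q(Feb 2010) = 1.57×232 + 1.66×349 + 9.19×53 + 2.50×181 = 364.24 + 579.34 + 487.07 + 452.5 = 1883.15
Index = 2223.89 / 1883.15 × 100 = 118.0942

118.1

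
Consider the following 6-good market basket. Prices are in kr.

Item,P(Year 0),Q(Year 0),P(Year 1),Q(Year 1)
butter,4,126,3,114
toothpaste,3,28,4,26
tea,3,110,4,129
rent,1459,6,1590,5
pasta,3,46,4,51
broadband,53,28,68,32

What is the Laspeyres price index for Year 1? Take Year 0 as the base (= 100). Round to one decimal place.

111.2

Laspeyres price index uses base-period quantities as weights.
ΣP(Year 1)·Q(Year 0) = 3×126 + 4×28 + 4×110 + 1590×6 + 4×46 + 68×28 = 378 + 112 + 440 + 9540 + 184 + 1904 = 12558
ΣP(Year 0)·Q(Year 0) = 4×126 + 3×28 + 3×110 + 1459×6 + 3×46 + 53×28 = 504 + 84 + 330 + 8754 + 138 + 1484 = 11294
Index = 12558 / 11294 × 100 = 111.1918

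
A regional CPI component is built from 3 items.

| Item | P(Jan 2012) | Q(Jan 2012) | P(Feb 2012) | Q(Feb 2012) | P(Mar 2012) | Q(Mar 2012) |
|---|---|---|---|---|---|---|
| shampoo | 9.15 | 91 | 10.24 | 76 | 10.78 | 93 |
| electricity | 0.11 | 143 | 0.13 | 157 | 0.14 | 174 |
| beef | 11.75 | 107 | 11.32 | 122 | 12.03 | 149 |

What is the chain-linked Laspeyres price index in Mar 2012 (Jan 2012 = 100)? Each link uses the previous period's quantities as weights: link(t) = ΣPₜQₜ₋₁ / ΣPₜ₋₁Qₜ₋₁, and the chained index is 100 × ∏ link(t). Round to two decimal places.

Link Jan 2012→Feb 2012:
ΣP(Feb 2012)Q(Jan 2012) = 10.24×91 + 0.13×143 + 11.32×107 = 931.84 + 18.59 + 1211.24 = 2161.67
ΣP(Jan 2012)Q(Jan 2012) = 9.15×91 + 0.11×143 + 11.75×107 = 832.65 + 15.73 + 1257.25 = 2105.63
link = 2161.67/2105.63 = 1.026614
Link Feb 2012→Mar 2012:
ΣP(Mar 2012)Q(Feb 2012) = 10.78×76 + 0.14×157 + 12.03×122 = 819.28 + 21.98 + 1467.66 = 2308.92
ΣP(Feb 2012)Q(Feb 2012) = 10.24×76 + 0.13×157 + 11.32×122 = 778.24 + 20.41 + 1381.04 = 2179.69
link = 2308.92/2179.69 = 1.059288
Chained index = 100 × 1.026614 × 1.059288 = 108.7481

108.75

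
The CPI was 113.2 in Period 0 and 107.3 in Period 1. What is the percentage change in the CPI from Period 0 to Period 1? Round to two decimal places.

Change = (107.3 − 113.2) / 113.2 × 100
       = -5.9 / 113.2 × 100 = -5.2120%

-5.21%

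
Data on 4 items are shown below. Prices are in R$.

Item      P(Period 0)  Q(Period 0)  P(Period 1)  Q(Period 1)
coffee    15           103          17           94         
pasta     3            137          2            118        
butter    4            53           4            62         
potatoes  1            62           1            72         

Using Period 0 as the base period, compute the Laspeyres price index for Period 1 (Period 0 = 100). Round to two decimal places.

103.09

Laspeyres price index uses base-period quantities as weights.
ΣP(Period 1)·Q(Period 0) = 17×103 + 2×137 + 4×53 + 1×62 = 1751 + 274 + 212 + 62 = 2299
ΣP(Period 0)·Q(Period 0) = 15×103 + 3×137 + 4×53 + 1×62 = 1545 + 411 + 212 + 62 = 2230
Index = 2299 / 2230 × 100 = 103.0942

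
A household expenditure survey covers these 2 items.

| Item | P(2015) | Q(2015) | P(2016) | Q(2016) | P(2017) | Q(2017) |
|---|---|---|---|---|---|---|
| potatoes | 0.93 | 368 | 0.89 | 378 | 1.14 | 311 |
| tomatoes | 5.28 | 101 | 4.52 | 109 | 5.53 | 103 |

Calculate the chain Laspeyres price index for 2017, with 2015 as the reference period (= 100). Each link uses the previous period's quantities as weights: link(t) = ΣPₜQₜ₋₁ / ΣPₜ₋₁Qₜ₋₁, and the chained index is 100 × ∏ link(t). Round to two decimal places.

111.65

Link 2015→2016:
ΣP(2016)Q(2015) = 0.89×368 + 4.52×101 = 327.52 + 456.52 = 784.04
ΣP(2015)Q(2015) = 0.93×368 + 5.28×101 = 342.24 + 533.28 = 875.52
link = 784.04/875.52 = 0.895514
Link 2016→2017:
ΣP(2017)Q(2016) = 1.14×378 + 5.53×109 = 430.92 + 602.77 = 1033.69
ΣP(2016)Q(2016) = 0.89×378 + 4.52×109 = 336.42 + 492.68 = 829.1
link = 1033.69/829.1 = 1.246762
Chained index = 100 × 0.895514 × 1.246762 = 111.6492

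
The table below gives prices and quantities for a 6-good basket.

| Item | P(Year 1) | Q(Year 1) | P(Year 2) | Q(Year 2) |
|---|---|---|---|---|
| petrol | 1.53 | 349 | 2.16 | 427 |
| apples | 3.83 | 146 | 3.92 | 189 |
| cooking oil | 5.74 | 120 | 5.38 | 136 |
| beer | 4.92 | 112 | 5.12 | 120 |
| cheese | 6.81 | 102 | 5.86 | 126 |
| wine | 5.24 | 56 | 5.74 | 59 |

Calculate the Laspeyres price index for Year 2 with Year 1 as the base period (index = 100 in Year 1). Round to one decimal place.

Laspeyres price index uses base-period quantities as weights.
ΣP(Year 2)·Q(Year 1) = 2.16×349 + 3.92×146 + 5.38×120 + 5.12×112 + 5.86×102 + 5.74×56 = 753.84 + 572.32 + 645.6 + 573.44 + 597.72 + 321.44 = 3464.36
ΣP(Year 1)·Q(Year 1) = 1.53×349 + 3.83×146 + 5.74×120 + 4.92×112 + 6.81×102 + 5.24×56 = 533.97 + 559.18 + 688.8 + 551.04 + 694.62 + 293.44 = 3321.05
Index = 3464.36 / 3321.05 × 100 = 104.3152

104.3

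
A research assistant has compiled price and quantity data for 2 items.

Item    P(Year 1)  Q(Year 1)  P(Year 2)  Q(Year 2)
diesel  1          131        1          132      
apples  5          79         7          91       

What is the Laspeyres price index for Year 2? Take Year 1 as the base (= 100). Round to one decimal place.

130.0

Laspeyres price index uses base-period quantities as weights.
ΣP(Year 2)·Q(Year 1) = 1×131 + 7×79 = 131 + 553 = 684
ΣP(Year 1)·Q(Year 1) = 1×131 + 5×79 = 131 + 395 = 526
Index = 684 / 526 × 100 = 130.0380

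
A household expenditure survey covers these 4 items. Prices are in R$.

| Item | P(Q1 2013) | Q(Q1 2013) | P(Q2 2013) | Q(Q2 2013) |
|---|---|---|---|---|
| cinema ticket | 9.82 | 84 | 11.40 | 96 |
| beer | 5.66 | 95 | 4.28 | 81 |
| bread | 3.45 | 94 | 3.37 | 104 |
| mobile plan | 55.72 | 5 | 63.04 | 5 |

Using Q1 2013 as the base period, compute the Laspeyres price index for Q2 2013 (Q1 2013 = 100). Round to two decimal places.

101.56

Laspeyres price index uses base-period quantities as weights.
ΣP(Q2 2013)·Q(Q1 2013) = 11.40×84 + 4.28×95 + 3.37×94 + 63.04×5 = 957.6 + 406.6 + 316.78 + 315.2 = 1996.18
ΣP(Q1 2013)·Q(Q1 2013) = 9.82×84 + 5.66×95 + 3.45×94 + 55.72×5 = 824.88 + 537.7 + 324.3 + 278.6 = 1965.48
Index = 1996.18 / 1965.48 × 100 = 101.5620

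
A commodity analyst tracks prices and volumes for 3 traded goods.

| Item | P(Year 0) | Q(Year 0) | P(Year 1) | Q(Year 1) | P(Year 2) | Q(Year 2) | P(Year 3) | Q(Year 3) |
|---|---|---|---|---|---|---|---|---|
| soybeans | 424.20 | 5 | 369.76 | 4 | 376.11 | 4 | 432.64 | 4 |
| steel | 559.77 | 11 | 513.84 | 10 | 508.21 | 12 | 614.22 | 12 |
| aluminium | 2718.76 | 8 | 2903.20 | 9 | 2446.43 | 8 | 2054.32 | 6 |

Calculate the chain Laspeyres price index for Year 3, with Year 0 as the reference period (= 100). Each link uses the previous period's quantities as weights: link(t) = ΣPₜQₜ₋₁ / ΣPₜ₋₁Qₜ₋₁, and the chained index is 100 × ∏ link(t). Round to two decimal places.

Link Year 0→Year 1:
ΣP(Year 1)Q(Year 0) = 369.76×5 + 513.84×11 + 2903.20×8 = 1848.8 + 5652.24 + 23225.6 = 30726.64
ΣP(Year 0)Q(Year 0) = 424.20×5 + 559.77×11 + 2718.76×8 = 2121 + 6157.47 + 21750.08 = 30028.55
link = 30726.64/30028.55 = 1.023248
Link Year 1→Year 2:
ΣP(Year 2)Q(Year 1) = 376.11×4 + 508.21×10 + 2446.43×9 = 1504.44 + 5082.1 + 22017.87 = 28604.41
ΣP(Year 1)Q(Year 1) = 369.76×4 + 513.84×10 + 2903.20×9 = 1479.04 + 5138.4 + 26128.8 = 32746.24
link = 28604.41/32746.24 = 0.873517
Link Year 2→Year 3:
ΣP(Year 3)Q(Year 2) = 432.64×4 + 614.22×12 + 2054.32×8 = 1730.56 + 7370.64 + 16434.56 = 25535.76
ΣP(Year 2)Q(Year 2) = 376.11×4 + 508.21×12 + 2446.43×8 = 1504.44 + 6098.52 + 19571.44 = 27174.4
link = 25535.76/27174.4 = 0.939699
Chained index = 100 × 1.023248 × 0.873517 × 0.939699 = 83.9926

83.99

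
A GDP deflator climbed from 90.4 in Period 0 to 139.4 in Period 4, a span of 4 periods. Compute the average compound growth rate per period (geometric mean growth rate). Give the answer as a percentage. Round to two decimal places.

11.44%

Growth factor = (139.4/90.4)^(1/4) = (1.542035)^(1/4) = 1.114355
Growth rate = 1.114355 − 1 = 0.114355 = 11.4355%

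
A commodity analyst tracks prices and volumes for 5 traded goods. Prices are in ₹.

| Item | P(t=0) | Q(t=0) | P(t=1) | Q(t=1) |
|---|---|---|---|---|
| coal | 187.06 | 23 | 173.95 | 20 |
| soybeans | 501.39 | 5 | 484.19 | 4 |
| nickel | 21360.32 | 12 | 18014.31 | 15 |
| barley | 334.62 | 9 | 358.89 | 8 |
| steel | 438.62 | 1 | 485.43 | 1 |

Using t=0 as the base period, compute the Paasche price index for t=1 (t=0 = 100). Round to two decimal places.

Paasche price index uses current-period quantities as weights.
ΣP(t=1)·Q(t=1) = 173.95×20 + 484.19×4 + 18014.31×15 + 358.89×8 + 485.43×1 = 3479 + 1936.76 + 270214.65 + 2871.12 + 485.43 = 278986.96
ΣP(t=0)·Q(t=1) = 187.06×20 + 501.39×4 + 21360.32×15 + 334.62×8 + 438.62×1 = 3741.2 + 2005.56 + 320404.8 + 2676.96 + 438.62 = 329267.14
Index = 278986.96 / 329267.14 × 100 = 84.7297

84.73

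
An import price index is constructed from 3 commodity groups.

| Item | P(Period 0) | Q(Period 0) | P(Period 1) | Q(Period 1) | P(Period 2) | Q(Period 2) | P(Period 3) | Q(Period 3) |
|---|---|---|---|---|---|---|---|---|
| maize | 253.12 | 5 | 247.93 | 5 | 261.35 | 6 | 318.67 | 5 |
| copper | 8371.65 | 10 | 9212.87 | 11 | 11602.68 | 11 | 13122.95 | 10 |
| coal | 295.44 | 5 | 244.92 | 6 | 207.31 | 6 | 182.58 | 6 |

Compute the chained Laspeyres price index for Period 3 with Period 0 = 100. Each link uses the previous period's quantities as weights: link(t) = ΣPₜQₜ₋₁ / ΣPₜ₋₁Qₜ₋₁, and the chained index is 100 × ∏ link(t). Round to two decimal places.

Link Period 0→Period 1:
ΣP(Period 1)Q(Period 0) = 247.93×5 + 9212.87×10 + 244.92×5 = 1239.65 + 92128.7 + 1224.6 = 94592.95
ΣP(Period 0)Q(Period 0) = 253.12×5 + 8371.65×10 + 295.44×5 = 1265.6 + 83716.5 + 1477.2 = 86459.3
link = 94592.95/86459.3 = 1.094075
Link Period 1→Period 2:
ΣP(Period 2)Q(Period 1) = 261.35×5 + 11602.68×11 + 207.31×6 = 1306.75 + 127629.48 + 1243.86 = 130180.09
ΣP(Period 1)Q(Period 1) = 247.93×5 + 9212.87×11 + 244.92×6 = 1239.65 + 101341.57 + 1469.52 = 104050.74
link = 130180.09/104050.74 = 1.251121
Link Period 2→Period 3:
ΣP(Period 3)Q(Period 2) = 318.67×6 + 13122.95×11 + 182.58×6 = 1912.02 + 144352.45 + 1095.48 = 147359.95
ΣP(Period 2)Q(Period 2) = 261.35×6 + 11602.68×11 + 207.31×6 = 1568.1 + 127629.48 + 1243.86 = 130441.44
link = 147359.95/130441.44 = 1.129702
Chained index = 100 × 1.094075 × 1.251121 × 1.129702 = 154.6359

154.64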